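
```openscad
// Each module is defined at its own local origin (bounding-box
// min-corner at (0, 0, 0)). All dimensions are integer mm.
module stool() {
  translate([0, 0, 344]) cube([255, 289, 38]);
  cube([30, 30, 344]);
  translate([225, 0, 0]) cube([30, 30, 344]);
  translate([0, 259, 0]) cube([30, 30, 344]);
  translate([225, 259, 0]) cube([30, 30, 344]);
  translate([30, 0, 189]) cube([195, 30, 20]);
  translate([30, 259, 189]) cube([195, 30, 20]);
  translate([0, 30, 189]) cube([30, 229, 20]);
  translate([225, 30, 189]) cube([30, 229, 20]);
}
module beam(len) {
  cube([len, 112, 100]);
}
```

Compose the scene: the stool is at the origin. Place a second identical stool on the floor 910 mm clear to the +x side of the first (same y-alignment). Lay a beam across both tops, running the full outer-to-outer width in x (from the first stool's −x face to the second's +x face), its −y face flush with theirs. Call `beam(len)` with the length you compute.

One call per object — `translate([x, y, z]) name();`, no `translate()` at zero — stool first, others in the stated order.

stool();
translate([1165, 0, 0]) stool();
translate([0, 0, 382]) beam(1420);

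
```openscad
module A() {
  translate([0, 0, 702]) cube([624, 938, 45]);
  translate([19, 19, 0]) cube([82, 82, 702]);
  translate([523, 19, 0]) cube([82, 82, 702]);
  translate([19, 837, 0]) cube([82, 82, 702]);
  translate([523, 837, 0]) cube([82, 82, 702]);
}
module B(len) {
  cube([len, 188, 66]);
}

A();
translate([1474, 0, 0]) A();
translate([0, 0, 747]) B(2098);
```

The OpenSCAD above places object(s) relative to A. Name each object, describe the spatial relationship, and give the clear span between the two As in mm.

A is a table. B is a beam. A beam spans the tops of two tables. The clear span between the two tables is 850 mm.

Second table starts at x = 1474; first ends at x = 624; clear span = 1474 − 624 = 850 mm.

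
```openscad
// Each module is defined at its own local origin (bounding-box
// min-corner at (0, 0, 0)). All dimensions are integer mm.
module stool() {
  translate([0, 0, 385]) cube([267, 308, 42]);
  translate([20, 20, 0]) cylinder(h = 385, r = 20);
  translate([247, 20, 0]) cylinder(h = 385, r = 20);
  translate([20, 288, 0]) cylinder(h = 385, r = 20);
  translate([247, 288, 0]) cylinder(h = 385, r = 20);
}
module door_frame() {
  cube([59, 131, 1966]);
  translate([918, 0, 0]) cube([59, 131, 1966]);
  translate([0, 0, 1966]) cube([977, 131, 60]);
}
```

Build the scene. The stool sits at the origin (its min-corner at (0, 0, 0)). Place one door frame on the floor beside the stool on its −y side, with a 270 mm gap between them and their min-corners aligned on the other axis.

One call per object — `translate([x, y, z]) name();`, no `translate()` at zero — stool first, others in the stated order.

stool();
translate([0, -401, 0]) door_frame();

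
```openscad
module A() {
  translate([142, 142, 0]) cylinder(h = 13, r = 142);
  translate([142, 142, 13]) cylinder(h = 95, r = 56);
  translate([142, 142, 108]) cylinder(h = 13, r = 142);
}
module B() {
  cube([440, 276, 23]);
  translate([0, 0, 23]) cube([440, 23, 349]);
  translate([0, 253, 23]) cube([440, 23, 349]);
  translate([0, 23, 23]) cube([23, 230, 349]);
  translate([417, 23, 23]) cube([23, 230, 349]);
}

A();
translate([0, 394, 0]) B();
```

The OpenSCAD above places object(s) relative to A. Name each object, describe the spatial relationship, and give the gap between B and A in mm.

A is a spool. B is an open box. The open box is on the floor beside the spool on its +y side. The gap between the open box and the spool is 110 mm.

The open box's nearest face is 110 mm from the spool's +y face.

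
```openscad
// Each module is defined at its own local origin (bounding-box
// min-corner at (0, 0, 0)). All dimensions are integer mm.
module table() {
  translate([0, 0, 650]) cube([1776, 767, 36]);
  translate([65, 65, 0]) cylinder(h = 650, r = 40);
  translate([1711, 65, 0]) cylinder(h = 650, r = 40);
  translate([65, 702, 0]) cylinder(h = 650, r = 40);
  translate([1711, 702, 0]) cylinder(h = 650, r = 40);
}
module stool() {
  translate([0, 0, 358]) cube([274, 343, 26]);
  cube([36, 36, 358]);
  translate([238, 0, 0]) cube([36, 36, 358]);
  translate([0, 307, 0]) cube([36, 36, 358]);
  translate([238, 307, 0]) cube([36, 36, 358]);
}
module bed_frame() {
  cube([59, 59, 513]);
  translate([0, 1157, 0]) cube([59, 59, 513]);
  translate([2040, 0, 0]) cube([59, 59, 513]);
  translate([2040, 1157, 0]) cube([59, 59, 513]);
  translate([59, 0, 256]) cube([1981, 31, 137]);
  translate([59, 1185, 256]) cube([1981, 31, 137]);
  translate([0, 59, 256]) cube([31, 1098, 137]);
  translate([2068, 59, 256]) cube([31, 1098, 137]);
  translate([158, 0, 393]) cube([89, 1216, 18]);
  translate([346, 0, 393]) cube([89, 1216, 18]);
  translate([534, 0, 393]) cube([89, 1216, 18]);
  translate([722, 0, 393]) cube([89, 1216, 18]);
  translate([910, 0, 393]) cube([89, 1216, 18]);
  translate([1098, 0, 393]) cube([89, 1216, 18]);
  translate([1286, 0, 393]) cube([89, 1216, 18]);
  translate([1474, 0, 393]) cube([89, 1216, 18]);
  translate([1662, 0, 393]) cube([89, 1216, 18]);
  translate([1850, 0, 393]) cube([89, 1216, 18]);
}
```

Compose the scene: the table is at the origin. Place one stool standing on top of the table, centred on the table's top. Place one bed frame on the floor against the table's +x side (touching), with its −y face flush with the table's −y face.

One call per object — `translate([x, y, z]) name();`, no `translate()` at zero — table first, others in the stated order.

table();
translate([751, 212, 686]) stool();
translate([1776, 0, 0]) bed_frame();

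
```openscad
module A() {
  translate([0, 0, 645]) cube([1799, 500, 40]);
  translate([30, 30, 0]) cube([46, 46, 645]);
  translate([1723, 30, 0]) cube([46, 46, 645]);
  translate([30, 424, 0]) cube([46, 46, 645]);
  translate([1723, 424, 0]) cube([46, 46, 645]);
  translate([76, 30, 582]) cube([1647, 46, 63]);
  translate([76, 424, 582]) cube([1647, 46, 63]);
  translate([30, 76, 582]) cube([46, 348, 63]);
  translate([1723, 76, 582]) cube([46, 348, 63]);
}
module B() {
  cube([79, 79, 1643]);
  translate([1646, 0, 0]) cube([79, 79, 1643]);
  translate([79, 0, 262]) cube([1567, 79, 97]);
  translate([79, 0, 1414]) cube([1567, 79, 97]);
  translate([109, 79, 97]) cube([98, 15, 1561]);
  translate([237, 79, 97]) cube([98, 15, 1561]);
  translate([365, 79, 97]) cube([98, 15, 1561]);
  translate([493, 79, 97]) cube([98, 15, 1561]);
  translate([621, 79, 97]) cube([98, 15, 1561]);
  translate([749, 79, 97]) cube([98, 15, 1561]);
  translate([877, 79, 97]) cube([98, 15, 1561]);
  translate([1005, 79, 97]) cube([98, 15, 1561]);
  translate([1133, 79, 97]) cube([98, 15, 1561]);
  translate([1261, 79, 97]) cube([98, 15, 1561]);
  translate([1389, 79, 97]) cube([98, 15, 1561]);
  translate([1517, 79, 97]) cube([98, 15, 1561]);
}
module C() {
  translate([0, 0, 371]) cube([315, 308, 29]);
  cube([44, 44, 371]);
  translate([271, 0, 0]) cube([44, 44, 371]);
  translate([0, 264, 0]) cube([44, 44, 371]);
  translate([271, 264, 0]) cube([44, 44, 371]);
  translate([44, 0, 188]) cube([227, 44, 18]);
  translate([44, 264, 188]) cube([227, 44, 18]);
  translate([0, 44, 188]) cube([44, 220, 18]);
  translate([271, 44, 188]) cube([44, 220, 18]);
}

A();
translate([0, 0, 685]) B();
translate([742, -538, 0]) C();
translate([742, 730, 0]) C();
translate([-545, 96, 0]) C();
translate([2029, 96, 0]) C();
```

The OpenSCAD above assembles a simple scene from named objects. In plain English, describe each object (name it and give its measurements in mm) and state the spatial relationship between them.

A is a table with a 1799×500 mm rectangular top, 40 mm thick, top surface at z = 685 mm, supported by four 46×46 mm square legs, each inset 30 mm from the nearest pair of top edges, running from the floor. Four apron rails, 46 mm thick and 63 mm tall, run between adjacent legs with their top edges flush with the underside of the top and their outer faces flush with the legs' outer faces.

B is a fence section. Two 79×79 mm posts, 1643 mm tall, stand on the floor with a clear span of 1567 mm between their inner faces. Two horizontal rails of 79×97 mm section span the gap between the posts with their undersides at z = 262 mm and z = 1414 mm, flush with the posts' −y face. 12 pickets, each 98 mm wide, 15 mm thick and 1561 mm tall, are fixed to the +y face of the rails with their bottoms at z = 97 mm, evenly spaced across the span with equal gaps (rounded down to the nearest mm) at the −x end and between each pair — any rounding remainder accumulates at the +x end.

C is a four-legged stool. The seat is 315×308 mm, 29 mm thick, top at z = 400 mm. It stands on four square legs, each 44×44 mm in cross-section, from z = 0 to the seat underside, each flush with a corner of the seat. Four stretchers, 44 mm wide and 18 mm tall, connect adjacent legs with their undersides at z = 188 mm, each running between the inner faces of the legs it joins and aligned with the legs' outer faces on the other axis.

The fence section is on top of the table. Four stools sit around the table at the −y, +y, −x, +x sides.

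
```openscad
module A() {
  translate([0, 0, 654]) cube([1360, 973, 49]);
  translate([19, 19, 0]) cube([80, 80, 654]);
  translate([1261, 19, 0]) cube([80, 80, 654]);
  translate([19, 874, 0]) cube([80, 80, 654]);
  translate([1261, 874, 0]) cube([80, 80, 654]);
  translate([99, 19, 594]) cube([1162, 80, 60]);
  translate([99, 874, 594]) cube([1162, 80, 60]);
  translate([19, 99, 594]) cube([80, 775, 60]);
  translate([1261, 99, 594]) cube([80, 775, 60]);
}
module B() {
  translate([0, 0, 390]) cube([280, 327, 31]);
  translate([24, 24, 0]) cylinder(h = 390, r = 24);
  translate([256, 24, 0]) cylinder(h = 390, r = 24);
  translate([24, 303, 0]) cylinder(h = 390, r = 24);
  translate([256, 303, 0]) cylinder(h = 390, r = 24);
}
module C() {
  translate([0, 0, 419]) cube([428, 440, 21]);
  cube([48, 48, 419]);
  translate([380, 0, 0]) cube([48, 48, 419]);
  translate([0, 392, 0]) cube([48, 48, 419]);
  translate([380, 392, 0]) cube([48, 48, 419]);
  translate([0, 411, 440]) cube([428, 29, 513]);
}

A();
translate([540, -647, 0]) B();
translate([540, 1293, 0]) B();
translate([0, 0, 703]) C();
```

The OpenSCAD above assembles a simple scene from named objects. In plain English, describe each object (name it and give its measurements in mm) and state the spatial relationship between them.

A is a table: top 1360 mm (x) × 973 mm (y), 49 mm thick, upper face at z = 703 mm, on four 80×80 mm square legs, each inset 19 mm from the nearest pair of top edges, running from z = 0 to the bottom of the top. Four apron rails, 80 mm thick and 60 mm tall, run between adjacent legs with their top edges flush with the underside of the top and their outer faces flush with the legs' outer faces.

B is a four-legged stool. The seat is a 280×327×31 mm slab whose top surface is at z = 421 mm; four round legs, each 48 mm in diameter, run from the floor (z = 0) to the underside of the seat, each leg's axis is inset half a diameter from the nearest pair of seat edges (so the leg's bounding box is flush with the corner).

C is a chair: 428×440 mm seat, 21 mm thick, top at z = 440 mm, on four 48 mm square corner legs flush with the seat edges. A 29 mm thick backrest slab spans the full seat width, extending 513 mm above the seat top, its back face flush with the seat's +y edge.

Two stools sit around the table at the −y, +y sides. The chair is on top of the table.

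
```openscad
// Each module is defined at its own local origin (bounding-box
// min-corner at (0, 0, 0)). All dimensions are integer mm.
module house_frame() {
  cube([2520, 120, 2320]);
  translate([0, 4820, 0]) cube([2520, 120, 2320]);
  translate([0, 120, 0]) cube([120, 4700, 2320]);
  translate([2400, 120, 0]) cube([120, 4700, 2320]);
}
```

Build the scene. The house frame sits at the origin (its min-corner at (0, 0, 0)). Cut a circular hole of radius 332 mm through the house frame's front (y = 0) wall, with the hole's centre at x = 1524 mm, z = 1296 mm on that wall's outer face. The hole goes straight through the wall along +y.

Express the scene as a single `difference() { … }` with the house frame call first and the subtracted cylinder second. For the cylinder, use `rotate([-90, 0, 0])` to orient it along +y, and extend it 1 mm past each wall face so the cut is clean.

difference() {
  house_frame();
  translate([1524, -1, 1296]) rotate([-90, 0, 0]) cylinder(h = 122, r = 332);
}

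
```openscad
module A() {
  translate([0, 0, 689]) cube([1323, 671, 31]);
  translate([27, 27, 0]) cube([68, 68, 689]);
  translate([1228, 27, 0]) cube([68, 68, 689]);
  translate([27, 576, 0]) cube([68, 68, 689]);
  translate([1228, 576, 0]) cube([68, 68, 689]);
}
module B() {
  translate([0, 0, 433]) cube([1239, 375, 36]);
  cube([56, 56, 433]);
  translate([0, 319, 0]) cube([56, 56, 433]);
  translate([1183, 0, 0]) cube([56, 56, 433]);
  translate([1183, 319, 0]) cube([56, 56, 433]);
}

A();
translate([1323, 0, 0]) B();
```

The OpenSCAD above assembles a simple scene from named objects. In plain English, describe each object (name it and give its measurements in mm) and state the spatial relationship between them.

A is a table: top 1323 mm (x) × 671 mm (y), 31 mm thick, upper face at z = 720 mm, on four 68×68 mm square legs, each inset 27 mm from the nearest pair of top edges, running from z = 0 to the bottom of the top.

B is a bench: a 1239×375 mm seat slab, 36 mm thick, top at z = 469 mm, on four 56×56 mm square legs flush with the seat corners and standing on z = 0.

The bench is against the table's +x side, with their −y faces flush.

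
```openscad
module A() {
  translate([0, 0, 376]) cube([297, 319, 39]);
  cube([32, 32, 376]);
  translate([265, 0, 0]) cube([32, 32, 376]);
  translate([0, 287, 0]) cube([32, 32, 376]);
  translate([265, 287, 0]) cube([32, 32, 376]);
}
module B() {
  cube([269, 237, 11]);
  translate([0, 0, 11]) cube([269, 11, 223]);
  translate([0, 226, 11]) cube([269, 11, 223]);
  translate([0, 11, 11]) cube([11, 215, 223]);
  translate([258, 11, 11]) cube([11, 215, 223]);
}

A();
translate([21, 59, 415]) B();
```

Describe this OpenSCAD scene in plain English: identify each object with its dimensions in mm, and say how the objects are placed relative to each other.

A is a four-legged stool. The seat is a 297×319×39 mm slab whose top surface is at z = 415 mm; four square legs, each 32×32 mm in cross-section, run from the floor (z = 0) to the underside of the seat, each flush with a corner of the seat.

B is an open-topped rectangular box: outside dimensions 269×237×234 mm, with a uniform wall and base thickness of 11 mm. The base is a full 269×237 slab on the floor; four walls sit on top of the base. The front and back walls (the −y and +y sides) span the full width; the two side walls fit between them.

The open box is on top of the stool.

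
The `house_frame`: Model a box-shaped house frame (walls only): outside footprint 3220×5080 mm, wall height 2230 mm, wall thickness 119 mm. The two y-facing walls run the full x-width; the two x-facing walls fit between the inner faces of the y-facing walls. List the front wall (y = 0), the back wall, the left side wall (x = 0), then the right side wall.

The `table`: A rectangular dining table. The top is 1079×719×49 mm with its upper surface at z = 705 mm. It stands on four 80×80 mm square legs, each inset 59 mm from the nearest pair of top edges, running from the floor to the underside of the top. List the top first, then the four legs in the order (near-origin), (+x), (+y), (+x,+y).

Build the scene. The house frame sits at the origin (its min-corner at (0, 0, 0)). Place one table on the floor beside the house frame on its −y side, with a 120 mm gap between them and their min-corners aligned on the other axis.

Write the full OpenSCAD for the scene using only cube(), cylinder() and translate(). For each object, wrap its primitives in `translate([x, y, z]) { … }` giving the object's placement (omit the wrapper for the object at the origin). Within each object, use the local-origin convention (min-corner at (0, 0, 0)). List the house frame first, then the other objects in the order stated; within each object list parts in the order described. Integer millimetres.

cube([3220, 119, 2230]);
translate([0, 4961, 0]) cube([3220, 119, 2230]);
translate([0, 119, 0]) cube([119, 4842, 2230]);
translate([3101, 119, 0]) cube([119, 4842, 2230]);
translate([0, -839, 0]) {
  translate([0, 0, 656]) cube([1079, 719, 49]);
  translate([59, 59, 0]) cube([80, 80, 656]);
  translate([940, 59, 0]) cube([80, 80, 656]);
  translate([59, 580, 0]) cube([80, 80, 656]);
  translate([940, 580, 0]) cube([80, 80, 656]);
}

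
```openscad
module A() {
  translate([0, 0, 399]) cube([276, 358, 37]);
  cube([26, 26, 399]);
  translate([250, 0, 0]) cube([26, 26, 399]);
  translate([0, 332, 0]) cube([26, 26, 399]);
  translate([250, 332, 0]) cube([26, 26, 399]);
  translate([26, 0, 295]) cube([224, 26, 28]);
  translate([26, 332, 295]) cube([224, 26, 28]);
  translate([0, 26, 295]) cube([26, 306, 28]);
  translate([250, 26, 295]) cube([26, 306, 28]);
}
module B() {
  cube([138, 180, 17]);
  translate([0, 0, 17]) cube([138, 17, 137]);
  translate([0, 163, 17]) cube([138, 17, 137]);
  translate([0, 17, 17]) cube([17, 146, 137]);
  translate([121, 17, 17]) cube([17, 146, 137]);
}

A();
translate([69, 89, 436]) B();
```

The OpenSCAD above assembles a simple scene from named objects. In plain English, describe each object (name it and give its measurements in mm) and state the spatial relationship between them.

A is a simple wooden stool: a rectangular seat 276 mm (x) by 358 mm (y), 37 mm thick, top face at z = 436 mm, on four square legs, each 26×26 mm in cross-section. The legs rest on z = 0, each flush with a corner of the seat. Four stretchers, 26 mm wide and 28 mm tall, connect adjacent legs with their undersides at z = 295 mm, each running between the inner faces of the legs it joins and aligned with the legs' outer faces on the other axis.

B is an open storage box with external size 138×180×154 mm and wall thickness 17 mm (the base is also 17 mm thick). The base covers the whole footprint; the four walls stand on the base, with the y-facing walls full-width and the x-facing walls fitting between their inner faces.

The open box is on top of the stool, centred.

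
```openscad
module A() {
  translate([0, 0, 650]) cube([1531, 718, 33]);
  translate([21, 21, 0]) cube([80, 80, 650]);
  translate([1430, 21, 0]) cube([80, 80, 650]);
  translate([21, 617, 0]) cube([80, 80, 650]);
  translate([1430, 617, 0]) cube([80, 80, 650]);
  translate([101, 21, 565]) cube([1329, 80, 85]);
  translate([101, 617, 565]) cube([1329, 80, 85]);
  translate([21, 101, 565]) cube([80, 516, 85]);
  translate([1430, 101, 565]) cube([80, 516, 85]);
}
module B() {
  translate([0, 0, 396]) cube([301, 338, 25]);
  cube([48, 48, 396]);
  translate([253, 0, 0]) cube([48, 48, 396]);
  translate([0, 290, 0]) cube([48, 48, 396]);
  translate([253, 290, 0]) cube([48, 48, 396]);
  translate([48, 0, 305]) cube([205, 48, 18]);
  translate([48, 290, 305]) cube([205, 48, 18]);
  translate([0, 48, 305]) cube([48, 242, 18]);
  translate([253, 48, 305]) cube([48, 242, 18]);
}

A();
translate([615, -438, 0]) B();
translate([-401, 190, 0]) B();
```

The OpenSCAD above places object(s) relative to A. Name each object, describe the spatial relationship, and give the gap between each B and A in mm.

Each stool's nearest face is 100 mm from the table's bounding box.

A is a table. B is a stool. Two stools sit around the table at the −y, −x sides. The gap between each stool and the table is 100 mm.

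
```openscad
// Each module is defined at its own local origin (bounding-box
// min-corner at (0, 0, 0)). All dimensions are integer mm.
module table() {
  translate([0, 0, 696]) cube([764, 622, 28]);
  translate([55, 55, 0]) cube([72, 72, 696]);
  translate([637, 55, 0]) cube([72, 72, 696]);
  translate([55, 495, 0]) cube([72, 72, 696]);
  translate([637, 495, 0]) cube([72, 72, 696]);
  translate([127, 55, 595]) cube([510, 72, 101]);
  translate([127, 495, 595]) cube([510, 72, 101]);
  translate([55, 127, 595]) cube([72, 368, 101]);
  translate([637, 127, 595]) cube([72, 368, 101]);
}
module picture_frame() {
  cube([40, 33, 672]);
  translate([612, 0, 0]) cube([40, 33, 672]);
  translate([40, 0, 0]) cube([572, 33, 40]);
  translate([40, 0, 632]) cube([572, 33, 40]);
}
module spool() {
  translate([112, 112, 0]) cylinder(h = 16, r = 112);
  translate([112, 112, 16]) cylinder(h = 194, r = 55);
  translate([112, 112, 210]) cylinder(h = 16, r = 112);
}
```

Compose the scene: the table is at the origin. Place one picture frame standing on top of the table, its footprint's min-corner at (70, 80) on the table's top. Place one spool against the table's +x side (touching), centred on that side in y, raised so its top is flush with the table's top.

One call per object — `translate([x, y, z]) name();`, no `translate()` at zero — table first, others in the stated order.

table();
translate([70, 80, 724]) picture_frame();
translate([764, 199, 498]) spool();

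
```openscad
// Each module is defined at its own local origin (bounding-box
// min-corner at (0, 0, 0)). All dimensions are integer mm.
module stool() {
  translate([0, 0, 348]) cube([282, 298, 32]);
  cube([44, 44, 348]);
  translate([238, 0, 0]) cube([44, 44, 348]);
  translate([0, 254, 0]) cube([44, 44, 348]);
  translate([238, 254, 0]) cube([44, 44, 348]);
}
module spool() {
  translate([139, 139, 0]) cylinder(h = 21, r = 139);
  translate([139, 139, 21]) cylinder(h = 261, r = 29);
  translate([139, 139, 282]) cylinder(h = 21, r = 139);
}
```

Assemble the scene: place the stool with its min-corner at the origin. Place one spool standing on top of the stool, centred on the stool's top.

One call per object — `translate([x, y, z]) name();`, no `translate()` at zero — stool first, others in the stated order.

stool();
translate([2, 10, 380]) spool();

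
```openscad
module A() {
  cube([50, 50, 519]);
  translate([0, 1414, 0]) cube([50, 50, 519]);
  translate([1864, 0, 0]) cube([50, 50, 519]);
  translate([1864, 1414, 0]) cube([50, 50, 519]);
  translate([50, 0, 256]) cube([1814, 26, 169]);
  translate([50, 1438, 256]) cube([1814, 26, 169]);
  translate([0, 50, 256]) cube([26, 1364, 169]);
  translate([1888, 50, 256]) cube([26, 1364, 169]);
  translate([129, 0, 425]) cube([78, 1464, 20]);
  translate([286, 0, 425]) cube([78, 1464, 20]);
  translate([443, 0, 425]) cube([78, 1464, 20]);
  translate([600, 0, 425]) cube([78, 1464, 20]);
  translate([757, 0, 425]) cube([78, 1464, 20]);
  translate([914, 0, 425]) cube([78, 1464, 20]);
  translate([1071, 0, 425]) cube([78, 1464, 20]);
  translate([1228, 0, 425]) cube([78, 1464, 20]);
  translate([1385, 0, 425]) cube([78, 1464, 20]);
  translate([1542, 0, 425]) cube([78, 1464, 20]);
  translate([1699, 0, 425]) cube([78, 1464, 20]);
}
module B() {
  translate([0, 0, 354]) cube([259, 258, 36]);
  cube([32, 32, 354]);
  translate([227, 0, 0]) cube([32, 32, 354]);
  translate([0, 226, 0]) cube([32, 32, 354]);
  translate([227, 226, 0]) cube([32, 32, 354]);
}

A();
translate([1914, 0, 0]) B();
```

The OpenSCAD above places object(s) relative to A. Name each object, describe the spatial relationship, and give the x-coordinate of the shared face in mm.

The bed frame's +x face and the stool's −x face are both at x = 1914 mm.

A is a bed frame. B is a stool. The stool is against the bed frame's +x side, with their −y faces flush. The x-coordinate of the shared face is 1914 mm.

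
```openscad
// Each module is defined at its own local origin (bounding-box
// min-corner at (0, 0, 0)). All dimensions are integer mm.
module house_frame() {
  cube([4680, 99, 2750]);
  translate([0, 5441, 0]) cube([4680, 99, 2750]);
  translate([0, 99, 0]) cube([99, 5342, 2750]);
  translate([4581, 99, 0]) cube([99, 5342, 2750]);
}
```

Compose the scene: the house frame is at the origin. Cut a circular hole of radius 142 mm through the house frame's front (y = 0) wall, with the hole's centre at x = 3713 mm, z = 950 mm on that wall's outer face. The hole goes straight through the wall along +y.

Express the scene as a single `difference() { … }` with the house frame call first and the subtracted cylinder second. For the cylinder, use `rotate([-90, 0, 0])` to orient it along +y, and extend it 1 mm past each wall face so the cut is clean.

difference() {
  house_frame();
  translate([3713, -1, 950]) rotate([-90, 0, 0]) cylinder(h = 101, r = 142);
}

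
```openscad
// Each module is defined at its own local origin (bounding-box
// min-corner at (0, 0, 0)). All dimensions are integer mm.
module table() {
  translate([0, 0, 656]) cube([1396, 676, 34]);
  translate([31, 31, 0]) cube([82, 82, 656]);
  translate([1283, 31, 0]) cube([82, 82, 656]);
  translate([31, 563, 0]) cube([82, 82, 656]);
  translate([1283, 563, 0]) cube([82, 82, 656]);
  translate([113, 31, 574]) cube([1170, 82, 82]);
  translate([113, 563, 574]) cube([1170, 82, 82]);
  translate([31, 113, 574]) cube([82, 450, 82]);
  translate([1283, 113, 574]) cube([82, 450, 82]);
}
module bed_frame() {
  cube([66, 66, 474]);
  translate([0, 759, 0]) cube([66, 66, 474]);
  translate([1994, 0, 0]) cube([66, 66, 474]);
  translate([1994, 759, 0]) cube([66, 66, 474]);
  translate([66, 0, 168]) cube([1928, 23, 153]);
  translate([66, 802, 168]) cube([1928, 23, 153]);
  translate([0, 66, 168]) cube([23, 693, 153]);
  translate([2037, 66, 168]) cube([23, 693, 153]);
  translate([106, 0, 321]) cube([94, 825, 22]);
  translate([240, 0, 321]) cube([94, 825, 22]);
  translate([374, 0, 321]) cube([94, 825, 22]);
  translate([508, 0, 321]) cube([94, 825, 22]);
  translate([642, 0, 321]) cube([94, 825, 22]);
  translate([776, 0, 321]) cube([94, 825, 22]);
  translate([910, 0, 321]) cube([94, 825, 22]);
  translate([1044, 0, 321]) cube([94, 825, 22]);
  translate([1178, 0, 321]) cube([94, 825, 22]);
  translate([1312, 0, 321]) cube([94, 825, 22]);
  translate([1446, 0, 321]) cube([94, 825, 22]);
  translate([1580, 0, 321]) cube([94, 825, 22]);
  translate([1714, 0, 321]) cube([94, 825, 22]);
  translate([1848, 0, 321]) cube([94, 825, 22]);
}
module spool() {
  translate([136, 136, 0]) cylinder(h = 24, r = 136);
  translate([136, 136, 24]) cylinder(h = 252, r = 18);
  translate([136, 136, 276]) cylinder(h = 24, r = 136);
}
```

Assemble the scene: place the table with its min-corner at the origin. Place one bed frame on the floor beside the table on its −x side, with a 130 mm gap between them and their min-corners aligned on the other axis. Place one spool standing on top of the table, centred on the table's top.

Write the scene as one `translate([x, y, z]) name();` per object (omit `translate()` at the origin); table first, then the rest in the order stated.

table();
translate([-2190, 0, 0]) bed_frame();
translate([562, 202, 690]) spool();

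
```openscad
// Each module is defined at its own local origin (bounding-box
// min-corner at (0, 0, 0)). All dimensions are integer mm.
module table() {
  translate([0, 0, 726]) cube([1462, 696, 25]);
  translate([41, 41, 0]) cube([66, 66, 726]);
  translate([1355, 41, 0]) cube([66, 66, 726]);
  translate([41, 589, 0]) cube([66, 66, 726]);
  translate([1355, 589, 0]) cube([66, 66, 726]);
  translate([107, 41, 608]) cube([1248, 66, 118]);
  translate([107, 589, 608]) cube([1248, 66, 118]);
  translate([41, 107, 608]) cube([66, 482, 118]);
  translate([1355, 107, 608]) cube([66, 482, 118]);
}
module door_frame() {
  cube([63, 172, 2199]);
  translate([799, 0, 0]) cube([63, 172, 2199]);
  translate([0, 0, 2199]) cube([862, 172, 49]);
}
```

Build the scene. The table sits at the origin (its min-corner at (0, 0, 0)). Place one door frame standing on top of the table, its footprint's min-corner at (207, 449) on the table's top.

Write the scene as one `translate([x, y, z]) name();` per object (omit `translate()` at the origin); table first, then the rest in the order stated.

table();
translate([207, 449, 751]) door_frame();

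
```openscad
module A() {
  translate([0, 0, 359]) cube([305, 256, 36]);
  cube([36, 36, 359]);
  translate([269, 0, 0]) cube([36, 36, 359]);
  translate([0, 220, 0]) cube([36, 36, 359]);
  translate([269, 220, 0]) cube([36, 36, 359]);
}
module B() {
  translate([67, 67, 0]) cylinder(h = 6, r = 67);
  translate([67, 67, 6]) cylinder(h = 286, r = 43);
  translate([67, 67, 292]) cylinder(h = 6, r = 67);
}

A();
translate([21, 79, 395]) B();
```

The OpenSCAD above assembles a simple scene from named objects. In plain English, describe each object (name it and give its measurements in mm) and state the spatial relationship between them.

A is a four-legged stool. The seat is a 305×256×36 mm slab whose top surface is at z = 395 mm; four square legs, each 36×36 mm in cross-section, run from the floor (z = 0) to the underside of the seat, each flush with a corner of the seat.

B is a spool: two coaxial disc flanges of radius 67 mm and thickness 6 mm, joined by a core cylinder of radius 43 mm and height 286 mm. The lower flange rests on z = 0 and the three cylinders share a vertical axis.

The spool is on top of the stool.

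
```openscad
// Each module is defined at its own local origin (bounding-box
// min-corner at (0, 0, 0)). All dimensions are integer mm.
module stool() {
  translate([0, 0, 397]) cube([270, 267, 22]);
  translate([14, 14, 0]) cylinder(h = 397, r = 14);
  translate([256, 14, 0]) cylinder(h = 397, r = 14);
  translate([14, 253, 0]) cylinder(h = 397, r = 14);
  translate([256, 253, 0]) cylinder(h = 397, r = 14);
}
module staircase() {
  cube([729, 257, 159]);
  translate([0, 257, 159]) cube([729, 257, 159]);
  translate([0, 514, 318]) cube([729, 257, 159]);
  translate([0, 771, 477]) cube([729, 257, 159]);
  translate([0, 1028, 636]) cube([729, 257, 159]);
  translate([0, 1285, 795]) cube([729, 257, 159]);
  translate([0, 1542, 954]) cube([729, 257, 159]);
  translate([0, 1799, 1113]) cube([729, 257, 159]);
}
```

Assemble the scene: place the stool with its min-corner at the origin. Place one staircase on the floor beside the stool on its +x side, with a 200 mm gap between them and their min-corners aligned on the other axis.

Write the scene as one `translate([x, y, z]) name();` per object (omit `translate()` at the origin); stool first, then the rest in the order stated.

stool();
translate([470, 0, 0]) staircase();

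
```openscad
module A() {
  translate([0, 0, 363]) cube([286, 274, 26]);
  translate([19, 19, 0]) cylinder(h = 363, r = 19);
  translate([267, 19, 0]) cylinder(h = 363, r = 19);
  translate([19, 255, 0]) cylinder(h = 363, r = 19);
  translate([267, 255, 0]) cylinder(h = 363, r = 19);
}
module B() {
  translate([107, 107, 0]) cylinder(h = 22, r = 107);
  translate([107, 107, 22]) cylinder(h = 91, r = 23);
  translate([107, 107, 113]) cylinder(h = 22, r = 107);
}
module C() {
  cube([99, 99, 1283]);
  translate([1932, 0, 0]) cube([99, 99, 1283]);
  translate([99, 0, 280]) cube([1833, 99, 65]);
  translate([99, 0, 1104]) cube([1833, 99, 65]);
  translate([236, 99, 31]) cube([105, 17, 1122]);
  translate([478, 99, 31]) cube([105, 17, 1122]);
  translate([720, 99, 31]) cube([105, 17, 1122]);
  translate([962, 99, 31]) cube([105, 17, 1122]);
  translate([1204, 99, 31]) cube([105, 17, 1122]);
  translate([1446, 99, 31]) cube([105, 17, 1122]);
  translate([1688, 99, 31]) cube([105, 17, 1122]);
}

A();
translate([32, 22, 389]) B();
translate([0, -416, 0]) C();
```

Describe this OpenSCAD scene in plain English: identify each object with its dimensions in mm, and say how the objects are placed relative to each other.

A is a simple wooden stool: a rectangular seat 286 mm (x) by 274 mm (y), 26 mm thick, top face at z = 389 mm, on four round legs, each 38 mm in diameter. The legs rest on z = 0, each leg's axis is inset half a diameter from the nearest pair of seat edges (so the leg's bounding box is flush with the corner).

B is a spool: two coaxial disc flanges of radius 107 mm and thickness 22 mm, joined by a core cylinder of radius 23 mm and height 91 mm. The lower flange rests on z = 0 and the three cylinders share a vertical axis.

C is a fence section. Two 99×99 mm posts, 1283 mm tall, stand on the floor with a clear span of 1833 mm between their inner faces. Two horizontal rails of 99×65 mm section span the gap between the posts with their undersides at z = 280 mm and z = 1104 mm, flush with the posts' −y face. 7 pickets, each 105 mm wide, 17 mm thick and 1122 mm tall, are fixed to the +y face of the rails with their bottoms at z = 31 mm, evenly spaced across the span with equal gaps (rounded down to the nearest mm) at the −x end and between each pair — any rounding remainder accumulates at the +x end.

The spool is on top of the stool. The fence section is on the floor beside the stool on its −y side.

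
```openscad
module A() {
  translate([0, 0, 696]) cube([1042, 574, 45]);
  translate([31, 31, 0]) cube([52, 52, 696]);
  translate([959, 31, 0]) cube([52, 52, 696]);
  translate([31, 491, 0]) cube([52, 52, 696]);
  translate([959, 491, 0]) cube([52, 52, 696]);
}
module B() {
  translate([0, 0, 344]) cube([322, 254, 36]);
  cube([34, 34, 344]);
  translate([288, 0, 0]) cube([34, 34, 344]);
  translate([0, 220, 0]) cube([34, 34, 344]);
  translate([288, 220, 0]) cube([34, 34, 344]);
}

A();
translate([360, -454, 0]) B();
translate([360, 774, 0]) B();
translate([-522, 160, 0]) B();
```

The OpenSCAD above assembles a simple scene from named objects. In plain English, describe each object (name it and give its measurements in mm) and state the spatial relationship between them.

A is a rectangular dining table. The top is 1042×574×45 mm with its upper surface at z = 741 mm. It stands on four 52×52 mm square legs, each inset 31 mm from the nearest pair of top edges, running from the floor to the underside of the top.

B is a simple wooden stool: a rectangular seat 322 mm (x) by 254 mm (y), 36 mm thick, top face at z = 380 mm, on four square legs, each 34×34 mm in cross-section. The legs rest on z = 0, each flush with a corner of the seat.

Three stools sit around the table at the −y, +y, −x sides.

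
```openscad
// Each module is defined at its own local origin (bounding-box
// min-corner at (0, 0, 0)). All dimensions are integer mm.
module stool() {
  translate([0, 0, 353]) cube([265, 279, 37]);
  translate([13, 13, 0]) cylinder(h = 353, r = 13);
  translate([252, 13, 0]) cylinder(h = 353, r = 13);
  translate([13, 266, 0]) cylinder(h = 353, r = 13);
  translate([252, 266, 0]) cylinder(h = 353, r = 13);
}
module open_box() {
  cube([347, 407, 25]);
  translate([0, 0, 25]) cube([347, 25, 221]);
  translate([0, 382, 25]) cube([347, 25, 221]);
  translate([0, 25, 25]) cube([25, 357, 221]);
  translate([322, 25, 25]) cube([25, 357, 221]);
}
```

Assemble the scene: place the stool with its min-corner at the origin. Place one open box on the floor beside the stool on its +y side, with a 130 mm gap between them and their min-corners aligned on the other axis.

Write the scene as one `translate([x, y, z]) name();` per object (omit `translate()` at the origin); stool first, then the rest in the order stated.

stool();
translate([0, 409, 0]) open_box();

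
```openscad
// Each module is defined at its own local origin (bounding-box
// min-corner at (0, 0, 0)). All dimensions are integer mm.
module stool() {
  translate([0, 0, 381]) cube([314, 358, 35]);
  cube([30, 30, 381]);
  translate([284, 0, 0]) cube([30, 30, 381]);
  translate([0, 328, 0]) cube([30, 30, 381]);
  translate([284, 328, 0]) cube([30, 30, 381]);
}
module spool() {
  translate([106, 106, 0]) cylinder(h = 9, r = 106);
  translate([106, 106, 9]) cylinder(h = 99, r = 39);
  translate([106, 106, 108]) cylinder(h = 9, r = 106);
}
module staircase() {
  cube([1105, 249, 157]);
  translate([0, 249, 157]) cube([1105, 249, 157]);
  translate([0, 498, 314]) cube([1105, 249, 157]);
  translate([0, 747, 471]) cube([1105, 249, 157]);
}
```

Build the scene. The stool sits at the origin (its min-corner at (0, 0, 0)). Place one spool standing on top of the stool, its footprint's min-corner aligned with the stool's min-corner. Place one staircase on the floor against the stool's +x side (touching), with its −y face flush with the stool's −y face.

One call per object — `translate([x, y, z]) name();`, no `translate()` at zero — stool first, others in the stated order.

stool();
translate([0, 0, 416]) spool();
translate([314, 0, 0]) staircase();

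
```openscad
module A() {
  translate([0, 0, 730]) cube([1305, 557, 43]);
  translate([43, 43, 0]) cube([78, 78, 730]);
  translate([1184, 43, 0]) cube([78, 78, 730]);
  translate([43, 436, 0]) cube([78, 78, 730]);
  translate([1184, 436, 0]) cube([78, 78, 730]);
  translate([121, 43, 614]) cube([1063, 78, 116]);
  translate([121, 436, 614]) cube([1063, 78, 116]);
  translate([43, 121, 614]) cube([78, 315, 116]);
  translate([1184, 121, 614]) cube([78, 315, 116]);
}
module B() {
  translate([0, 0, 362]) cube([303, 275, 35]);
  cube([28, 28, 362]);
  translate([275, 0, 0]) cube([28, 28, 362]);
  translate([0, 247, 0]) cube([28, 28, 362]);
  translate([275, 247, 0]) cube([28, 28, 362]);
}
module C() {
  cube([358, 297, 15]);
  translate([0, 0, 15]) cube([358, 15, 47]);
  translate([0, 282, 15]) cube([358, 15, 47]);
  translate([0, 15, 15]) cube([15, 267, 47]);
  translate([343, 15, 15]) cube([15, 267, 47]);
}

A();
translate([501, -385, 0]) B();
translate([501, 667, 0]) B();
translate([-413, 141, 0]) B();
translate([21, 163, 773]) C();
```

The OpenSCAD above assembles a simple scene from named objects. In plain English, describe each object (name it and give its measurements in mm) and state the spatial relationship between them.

A is a table: top 1305 mm (x) × 557 mm (y), 43 mm thick, upper face at z = 773 mm, on four 78×78 mm square legs, each inset 43 mm from the nearest pair of top edges, running from z = 0 to the bottom of the top. Four apron rails, 78 mm thick and 116 mm tall, run between adjacent legs with their top edges flush with the underside of the top and their outer faces flush with the legs' outer faces.

B is a four-legged stool. The seat is a 303×275×35 mm slab whose top surface is at z = 397 mm; four square legs, each 28×28 mm in cross-section, run from the floor (z = 0) to the underside of the seat, each flush with a corner of the seat.

C is an open-topped rectangular box: outside dimensions 358×297×62 mm, with a uniform wall and base thickness of 15 mm. The base is a full 358×297 slab on the floor; four walls sit on top of the base. The front and back walls (the −y and +y sides) span the full width; the two side walls fit between them.

Three stools sit around the table at the −y, +y, −x sides. The open box is on top of the table.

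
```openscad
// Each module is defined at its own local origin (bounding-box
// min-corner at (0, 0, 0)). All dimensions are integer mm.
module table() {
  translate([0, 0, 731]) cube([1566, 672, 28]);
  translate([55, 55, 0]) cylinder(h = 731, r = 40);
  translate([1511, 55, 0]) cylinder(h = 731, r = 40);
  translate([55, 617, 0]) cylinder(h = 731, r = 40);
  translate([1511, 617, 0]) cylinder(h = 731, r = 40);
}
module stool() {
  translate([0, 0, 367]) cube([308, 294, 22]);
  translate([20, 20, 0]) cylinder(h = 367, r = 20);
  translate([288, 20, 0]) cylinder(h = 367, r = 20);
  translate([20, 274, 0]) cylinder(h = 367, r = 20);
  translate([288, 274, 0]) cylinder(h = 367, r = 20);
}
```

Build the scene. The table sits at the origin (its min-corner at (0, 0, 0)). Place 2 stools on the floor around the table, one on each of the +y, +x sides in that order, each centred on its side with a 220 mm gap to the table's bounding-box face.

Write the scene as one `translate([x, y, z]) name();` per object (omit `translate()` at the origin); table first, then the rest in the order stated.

table();
translate([629, 892, 0]) stool();
translate([1786, 189, 0]) stool();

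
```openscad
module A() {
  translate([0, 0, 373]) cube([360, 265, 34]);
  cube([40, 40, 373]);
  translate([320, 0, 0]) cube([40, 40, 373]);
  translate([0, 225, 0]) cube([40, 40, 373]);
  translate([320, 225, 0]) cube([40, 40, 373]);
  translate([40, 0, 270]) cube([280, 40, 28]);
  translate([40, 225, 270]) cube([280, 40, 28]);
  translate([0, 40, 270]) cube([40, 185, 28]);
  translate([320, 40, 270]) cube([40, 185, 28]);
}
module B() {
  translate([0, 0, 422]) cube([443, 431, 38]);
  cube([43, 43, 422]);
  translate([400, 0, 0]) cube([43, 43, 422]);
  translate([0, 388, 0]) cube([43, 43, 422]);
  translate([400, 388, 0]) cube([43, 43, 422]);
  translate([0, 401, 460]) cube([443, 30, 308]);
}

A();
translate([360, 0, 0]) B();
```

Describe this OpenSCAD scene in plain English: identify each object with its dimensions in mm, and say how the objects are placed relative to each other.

A is a simple wooden stool: a rectangular seat 360 mm (x) by 265 mm (y), 34 mm thick, top face at z = 407 mm, on four square legs, each 40×40 mm in cross-section. The legs rest on z = 0, each flush with a corner of the seat. Four stretchers, 40 mm wide and 28 mm tall, connect adjacent legs with their undersides at z = 270 mm, each running between the inner faces of the legs it joins and aligned with the legs' outer faces on the other axis.

B is a chair. The seat is a 443×431×38 mm slab with its top at z = 460 mm, on four 43×43 mm corner legs (flush with the seat edges, standing on z = 0). A flat backrest 30 mm thick, 308 mm tall, spans the full seat width and rises from the seat top along its +y edge, rear face flush with the rear of the seat.

The chair is against the stool's +x side, with their −y faces flush.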